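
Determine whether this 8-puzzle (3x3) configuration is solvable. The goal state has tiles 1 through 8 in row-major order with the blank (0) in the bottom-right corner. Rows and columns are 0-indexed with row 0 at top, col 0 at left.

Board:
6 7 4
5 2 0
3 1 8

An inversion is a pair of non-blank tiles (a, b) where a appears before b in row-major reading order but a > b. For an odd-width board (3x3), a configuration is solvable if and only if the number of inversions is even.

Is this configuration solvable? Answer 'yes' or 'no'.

Inversions (pairs i<j in row-major order where tile[i] > tile[j] > 0): 18
18 is even, so the puzzle is solvable.

Answer: yes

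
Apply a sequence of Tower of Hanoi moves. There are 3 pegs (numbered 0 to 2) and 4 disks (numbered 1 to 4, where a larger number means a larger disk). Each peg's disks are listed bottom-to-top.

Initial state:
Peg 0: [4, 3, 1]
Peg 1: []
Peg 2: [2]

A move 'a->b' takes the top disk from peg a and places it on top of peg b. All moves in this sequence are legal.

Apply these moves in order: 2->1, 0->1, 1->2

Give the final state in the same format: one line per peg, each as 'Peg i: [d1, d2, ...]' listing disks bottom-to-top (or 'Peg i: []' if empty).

After move 1 (2->1):
Peg 0: [4, 3, 1]
Peg 1: [2]
Peg 2: []

After move 2 (0->1):
Peg 0: [4, 3]
Peg 1: [2, 1]
Peg 2: []

After move 3 (1->2):
Peg 0: [4, 3]
Peg 1: [2]
Peg 2: [1]

Answer: Peg 0: [4, 3]
Peg 1: [2]
Peg 2: [1]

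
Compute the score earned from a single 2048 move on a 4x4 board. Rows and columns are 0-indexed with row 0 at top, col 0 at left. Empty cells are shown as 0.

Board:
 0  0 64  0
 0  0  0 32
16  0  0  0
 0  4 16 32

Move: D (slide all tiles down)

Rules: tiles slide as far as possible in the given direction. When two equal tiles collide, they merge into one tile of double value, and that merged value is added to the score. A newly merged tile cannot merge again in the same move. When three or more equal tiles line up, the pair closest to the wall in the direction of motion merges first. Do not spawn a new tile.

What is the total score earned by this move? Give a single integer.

Answer: 64

Derivation:
Slide down:
col 0: [0, 0, 16, 0] -> [0, 0, 0, 16]  score +0 (running 0)
col 1: [0, 0, 0, 4] -> [0, 0, 0, 4]  score +0 (running 0)
col 2: [64, 0, 0, 16] -> [0, 0, 64, 16]  score +0 (running 0)
col 3: [0, 32, 0, 32] -> [0, 0, 0, 64]  score +64 (running 64)
Board after move:
 0  0  0  0
 0  0  0  0
 0  0 64  0
16  4 16 64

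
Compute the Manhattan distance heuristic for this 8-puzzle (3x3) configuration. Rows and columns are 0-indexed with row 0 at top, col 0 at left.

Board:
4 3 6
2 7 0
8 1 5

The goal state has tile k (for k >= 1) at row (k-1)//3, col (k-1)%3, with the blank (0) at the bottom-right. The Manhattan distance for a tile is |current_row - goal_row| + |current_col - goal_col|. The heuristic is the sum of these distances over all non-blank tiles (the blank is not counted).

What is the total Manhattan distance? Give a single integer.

Tile 4: at (0,0), goal (1,0), distance |0-1|+|0-0| = 1
Tile 3: at (0,1), goal (0,2), distance |0-0|+|1-2| = 1
Tile 6: at (0,2), goal (1,2), distance |0-1|+|2-2| = 1
Tile 2: at (1,0), goal (0,1), distance |1-0|+|0-1| = 2
Tile 7: at (1,1), goal (2,0), distance |1-2|+|1-0| = 2
Tile 8: at (2,0), goal (2,1), distance |2-2|+|0-1| = 1
Tile 1: at (2,1), goal (0,0), distance |2-0|+|1-0| = 3
Tile 5: at (2,2), goal (1,1), distance |2-1|+|2-1| = 2
Sum: 1 + 1 + 1 + 2 + 2 + 1 + 3 + 2 = 13

Answer: 13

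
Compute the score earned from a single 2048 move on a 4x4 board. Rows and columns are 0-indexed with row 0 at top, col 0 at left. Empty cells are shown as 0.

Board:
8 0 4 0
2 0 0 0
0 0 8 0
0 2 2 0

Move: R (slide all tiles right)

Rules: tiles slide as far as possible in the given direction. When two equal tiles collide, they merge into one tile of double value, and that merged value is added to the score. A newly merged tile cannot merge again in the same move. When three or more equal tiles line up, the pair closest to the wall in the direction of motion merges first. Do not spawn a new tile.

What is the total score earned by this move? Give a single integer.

Slide right:
row 0: [8, 0, 4, 0] -> [0, 0, 8, 4]  score +0 (running 0)
row 1: [2, 0, 0, 0] -> [0, 0, 0, 2]  score +0 (running 0)
row 2: [0, 0, 8, 0] -> [0, 0, 0, 8]  score +0 (running 0)
row 3: [0, 2, 2, 0] -> [0, 0, 0, 4]  score +4 (running 4)
Board after move:
0 0 8 4
0 0 0 2
0 0 0 8
0 0 0 4

Answer: 4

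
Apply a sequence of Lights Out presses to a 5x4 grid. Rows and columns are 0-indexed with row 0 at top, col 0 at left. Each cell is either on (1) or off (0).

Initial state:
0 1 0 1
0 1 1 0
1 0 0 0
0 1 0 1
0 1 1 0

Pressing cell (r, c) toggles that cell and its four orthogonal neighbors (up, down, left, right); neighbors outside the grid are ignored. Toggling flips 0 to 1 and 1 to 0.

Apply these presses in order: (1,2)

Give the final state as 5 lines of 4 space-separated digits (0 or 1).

After press 1 at (1,2):
0 1 1 1
0 0 0 1
1 0 1 0
0 1 0 1
0 1 1 0

Answer: 0 1 1 1
0 0 0 1
1 0 1 0
0 1 0 1
0 1 1 0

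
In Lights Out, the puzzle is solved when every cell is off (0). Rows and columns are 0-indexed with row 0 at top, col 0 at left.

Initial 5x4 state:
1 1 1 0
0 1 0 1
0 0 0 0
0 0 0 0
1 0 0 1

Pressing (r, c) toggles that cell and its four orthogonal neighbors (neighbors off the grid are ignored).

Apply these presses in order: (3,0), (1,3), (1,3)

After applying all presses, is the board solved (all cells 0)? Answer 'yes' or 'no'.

Answer: no

Derivation:
After press 1 at (3,0):
1 1 1 0
0 1 0 1
1 0 0 0
1 1 0 0
0 0 0 1

After press 2 at (1,3):
1 1 1 1
0 1 1 0
1 0 0 1
1 1 0 0
0 0 0 1

After press 3 at (1,3):
1 1 1 0
0 1 0 1
1 0 0 0
1 1 0 0
0 0 0 1

Lights still on: 9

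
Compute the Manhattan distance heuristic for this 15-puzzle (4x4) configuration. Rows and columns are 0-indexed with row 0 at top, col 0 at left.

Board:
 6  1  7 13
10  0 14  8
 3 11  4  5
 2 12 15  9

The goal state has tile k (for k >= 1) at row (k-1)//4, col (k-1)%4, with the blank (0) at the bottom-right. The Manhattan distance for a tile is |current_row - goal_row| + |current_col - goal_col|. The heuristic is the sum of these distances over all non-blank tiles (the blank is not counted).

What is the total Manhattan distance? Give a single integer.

Tile 6: at (0,0), goal (1,1), distance |0-1|+|0-1| = 2
Tile 1: at (0,1), goal (0,0), distance |0-0|+|1-0| = 1
Tile 7: at (0,2), goal (1,2), distance |0-1|+|2-2| = 1
Tile 13: at (0,3), goal (3,0), distance |0-3|+|3-0| = 6
Tile 10: at (1,0), goal (2,1), distance |1-2|+|0-1| = 2
Tile 14: at (1,2), goal (3,1), distance |1-3|+|2-1| = 3
Tile 8: at (1,3), goal (1,3), distance |1-1|+|3-3| = 0
Tile 3: at (2,0), goal (0,2), distance |2-0|+|0-2| = 4
Tile 11: at (2,1), goal (2,2), distance |2-2|+|1-2| = 1
Tile 4: at (2,2), goal (0,3), distance |2-0|+|2-3| = 3
Tile 5: at (2,3), goal (1,0), distance |2-1|+|3-0| = 4
Tile 2: at (3,0), goal (0,1), distance |3-0|+|0-1| = 4
Tile 12: at (3,1), goal (2,3), distance |3-2|+|1-3| = 3
Tile 15: at (3,2), goal (3,2), distance |3-3|+|2-2| = 0
Tile 9: at (3,3), goal (2,0), distance |3-2|+|3-0| = 4
Sum: 2 + 1 + 1 + 6 + 2 + 3 + 0 + 4 + 1 + 3 + 4 + 4 + 3 + 0 + 4 = 38

Answer: 38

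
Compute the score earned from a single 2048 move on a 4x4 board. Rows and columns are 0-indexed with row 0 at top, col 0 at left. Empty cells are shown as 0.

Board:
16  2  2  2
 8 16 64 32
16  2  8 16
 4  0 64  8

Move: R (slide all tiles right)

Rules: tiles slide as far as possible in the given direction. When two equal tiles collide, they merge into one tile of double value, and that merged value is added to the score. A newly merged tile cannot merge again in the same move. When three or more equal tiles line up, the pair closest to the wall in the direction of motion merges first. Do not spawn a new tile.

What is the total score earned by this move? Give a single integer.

Answer: 4

Derivation:
Slide right:
row 0: [16, 2, 2, 2] -> [0, 16, 2, 4]  score +4 (running 4)
row 1: [8, 16, 64, 32] -> [8, 16, 64, 32]  score +0 (running 4)
row 2: [16, 2, 8, 16] -> [16, 2, 8, 16]  score +0 (running 4)
row 3: [4, 0, 64, 8] -> [0, 4, 64, 8]  score +0 (running 4)
Board after move:
 0 16  2  4
 8 16 64 32
16  2  8 16
 0  4 64  8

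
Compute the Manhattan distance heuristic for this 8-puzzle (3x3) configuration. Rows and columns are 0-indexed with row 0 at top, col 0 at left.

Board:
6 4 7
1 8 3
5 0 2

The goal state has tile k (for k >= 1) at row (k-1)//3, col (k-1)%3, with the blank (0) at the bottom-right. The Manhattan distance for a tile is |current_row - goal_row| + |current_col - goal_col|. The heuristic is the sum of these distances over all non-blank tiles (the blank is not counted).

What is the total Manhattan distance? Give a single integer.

Tile 6: at (0,0), goal (1,2), distance |0-1|+|0-2| = 3
Tile 4: at (0,1), goal (1,0), distance |0-1|+|1-0| = 2
Tile 7: at (0,2), goal (2,0), distance |0-2|+|2-0| = 4
Tile 1: at (1,0), goal (0,0), distance |1-0|+|0-0| = 1
Tile 8: at (1,1), goal (2,1), distance |1-2|+|1-1| = 1
Tile 3: at (1,2), goal (0,2), distance |1-0|+|2-2| = 1
Tile 5: at (2,0), goal (1,1), distance |2-1|+|0-1| = 2
Tile 2: at (2,2), goal (0,1), distance |2-0|+|2-1| = 3
Sum: 3 + 2 + 4 + 1 + 1 + 1 + 2 + 3 = 17

Answer: 17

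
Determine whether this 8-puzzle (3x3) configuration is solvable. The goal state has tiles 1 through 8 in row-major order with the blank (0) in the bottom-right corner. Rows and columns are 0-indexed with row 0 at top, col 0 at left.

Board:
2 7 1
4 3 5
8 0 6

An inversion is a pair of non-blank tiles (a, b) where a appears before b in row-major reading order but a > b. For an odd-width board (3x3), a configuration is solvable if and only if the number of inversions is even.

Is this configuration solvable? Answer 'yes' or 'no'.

Inversions (pairs i<j in row-major order where tile[i] > tile[j] > 0): 8
8 is even, so the puzzle is solvable.

Answer: yes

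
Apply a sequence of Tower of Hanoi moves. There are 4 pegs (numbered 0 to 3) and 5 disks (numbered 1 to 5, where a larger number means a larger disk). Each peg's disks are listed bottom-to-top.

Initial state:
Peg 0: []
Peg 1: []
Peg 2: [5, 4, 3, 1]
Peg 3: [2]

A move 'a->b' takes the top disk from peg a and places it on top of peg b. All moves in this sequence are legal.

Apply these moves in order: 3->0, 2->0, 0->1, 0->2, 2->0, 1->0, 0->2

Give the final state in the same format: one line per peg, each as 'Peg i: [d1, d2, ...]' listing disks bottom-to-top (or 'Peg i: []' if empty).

Answer: Peg 0: [2]
Peg 1: []
Peg 2: [5, 4, 3, 1]
Peg 3: []

Derivation:
After move 1 (3->0):
Peg 0: [2]
Peg 1: []
Peg 2: [5, 4, 3, 1]
Peg 3: []

After move 2 (2->0):
Peg 0: [2, 1]
Peg 1: []
Peg 2: [5, 4, 3]
Peg 3: []

After move 3 (0->1):
Peg 0: [2]
Peg 1: [1]
Peg 2: [5, 4, 3]
Peg 3: []

After move 4 (0->2):
Peg 0: []
Peg 1: [1]
Peg 2: [5, 4, 3, 2]
Peg 3: []

After move 5 (2->0):
Peg 0: [2]
Peg 1: [1]
Peg 2: [5, 4, 3]
Peg 3: []

After move 6 (1->0):
Peg 0: [2, 1]
Peg 1: []
Peg 2: [5, 4, 3]
Peg 3: []

After move 7 (0->2):
Peg 0: [2]
Peg 1: []
Peg 2: [5, 4, 3, 1]
Peg 3: []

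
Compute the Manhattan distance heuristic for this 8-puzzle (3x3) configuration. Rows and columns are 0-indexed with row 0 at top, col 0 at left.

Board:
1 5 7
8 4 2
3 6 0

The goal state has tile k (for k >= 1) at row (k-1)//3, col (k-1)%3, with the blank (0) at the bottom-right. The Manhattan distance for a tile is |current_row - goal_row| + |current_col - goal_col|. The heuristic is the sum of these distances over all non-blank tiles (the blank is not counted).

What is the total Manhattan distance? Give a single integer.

Tile 1: (0,0)->(0,0) = 0
Tile 5: (0,1)->(1,1) = 1
Tile 7: (0,2)->(2,0) = 4
Tile 8: (1,0)->(2,1) = 2
Tile 4: (1,1)->(1,0) = 1
Tile 2: (1,2)->(0,1) = 2
Tile 3: (2,0)->(0,2) = 4
Tile 6: (2,1)->(1,2) = 2
Sum: 0 + 1 + 4 + 2 + 1 + 2 + 4 + 2 = 16

Answer: 16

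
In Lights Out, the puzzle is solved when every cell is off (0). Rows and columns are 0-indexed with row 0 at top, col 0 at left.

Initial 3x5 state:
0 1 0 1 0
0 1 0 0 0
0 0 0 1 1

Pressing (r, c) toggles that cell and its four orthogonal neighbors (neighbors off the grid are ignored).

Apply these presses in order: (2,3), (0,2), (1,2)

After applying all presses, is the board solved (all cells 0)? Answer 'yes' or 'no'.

Answer: yes

Derivation:
After press 1 at (2,3):
0 1 0 1 0
0 1 0 1 0
0 0 1 0 0

After press 2 at (0,2):
0 0 1 0 0
0 1 1 1 0
0 0 1 0 0

After press 3 at (1,2):
0 0 0 0 0
0 0 0 0 0
0 0 0 0 0

Lights still on: 0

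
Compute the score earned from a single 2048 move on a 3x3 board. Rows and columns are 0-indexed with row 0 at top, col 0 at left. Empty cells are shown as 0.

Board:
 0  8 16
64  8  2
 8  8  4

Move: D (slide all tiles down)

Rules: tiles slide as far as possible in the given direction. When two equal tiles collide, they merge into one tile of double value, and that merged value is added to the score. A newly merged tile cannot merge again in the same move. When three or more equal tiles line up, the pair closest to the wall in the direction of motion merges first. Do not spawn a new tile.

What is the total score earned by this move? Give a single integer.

Slide down:
col 0: [0, 64, 8] -> [0, 64, 8]  score +0 (running 0)
col 1: [8, 8, 8] -> [0, 8, 16]  score +16 (running 16)
col 2: [16, 2, 4] -> [16, 2, 4]  score +0 (running 16)
Board after move:
 0  0 16
64  8  2
 8 16  4

Answer: 16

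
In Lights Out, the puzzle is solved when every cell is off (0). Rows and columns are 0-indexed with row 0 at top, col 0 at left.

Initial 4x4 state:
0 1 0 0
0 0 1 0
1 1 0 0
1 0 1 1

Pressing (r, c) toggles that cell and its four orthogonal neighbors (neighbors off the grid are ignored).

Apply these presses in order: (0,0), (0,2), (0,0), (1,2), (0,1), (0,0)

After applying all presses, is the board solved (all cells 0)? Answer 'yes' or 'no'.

After press 1 at (0,0):
1 0 0 0
1 0 1 0
1 1 0 0
1 0 1 1

After press 2 at (0,2):
1 1 1 1
1 0 0 0
1 1 0 0
1 0 1 1

After press 3 at (0,0):
0 0 1 1
0 0 0 0
1 1 0 0
1 0 1 1

After press 4 at (1,2):
0 0 0 1
0 1 1 1
1 1 1 0
1 0 1 1

After press 5 at (0,1):
1 1 1 1
0 0 1 1
1 1 1 0
1 0 1 1

After press 6 at (0,0):
0 0 1 1
1 0 1 1
1 1 1 0
1 0 1 1

Lights still on: 11

Answer: no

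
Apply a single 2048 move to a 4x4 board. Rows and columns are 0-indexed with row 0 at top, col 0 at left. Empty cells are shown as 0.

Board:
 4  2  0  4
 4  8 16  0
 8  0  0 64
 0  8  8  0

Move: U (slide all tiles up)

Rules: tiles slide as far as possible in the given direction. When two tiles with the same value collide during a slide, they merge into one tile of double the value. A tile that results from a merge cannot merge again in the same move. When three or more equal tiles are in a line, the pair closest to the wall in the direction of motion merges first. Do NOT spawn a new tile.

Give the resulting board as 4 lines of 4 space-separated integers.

Slide up:
col 0: [4, 4, 8, 0] -> [8, 8, 0, 0]
col 1: [2, 8, 0, 8] -> [2, 16, 0, 0]
col 2: [0, 16, 0, 8] -> [16, 8, 0, 0]
col 3: [4, 0, 64, 0] -> [4, 64, 0, 0]

Answer:  8  2 16  4
 8 16  8 64
 0  0  0  0
 0  0  0  0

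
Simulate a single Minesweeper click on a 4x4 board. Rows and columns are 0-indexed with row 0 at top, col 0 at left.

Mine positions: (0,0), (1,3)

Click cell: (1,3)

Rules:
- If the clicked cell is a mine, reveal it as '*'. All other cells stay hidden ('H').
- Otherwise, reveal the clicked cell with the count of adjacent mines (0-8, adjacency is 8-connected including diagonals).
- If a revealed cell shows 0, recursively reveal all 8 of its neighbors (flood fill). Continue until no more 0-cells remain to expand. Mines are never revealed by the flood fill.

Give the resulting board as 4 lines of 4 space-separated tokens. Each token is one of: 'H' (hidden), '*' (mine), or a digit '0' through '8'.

H H H H
H H H *
H H H H
H H H H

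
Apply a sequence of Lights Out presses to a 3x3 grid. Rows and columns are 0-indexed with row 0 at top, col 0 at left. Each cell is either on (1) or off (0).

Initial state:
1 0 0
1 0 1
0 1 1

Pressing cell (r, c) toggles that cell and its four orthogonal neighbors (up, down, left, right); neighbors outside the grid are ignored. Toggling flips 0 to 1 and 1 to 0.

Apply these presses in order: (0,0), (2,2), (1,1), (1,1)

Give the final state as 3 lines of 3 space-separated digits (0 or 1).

After press 1 at (0,0):
0 1 0
0 0 1
0 1 1

After press 2 at (2,2):
0 1 0
0 0 0
0 0 0

After press 3 at (1,1):
0 0 0
1 1 1
0 1 0

After press 4 at (1,1):
0 1 0
0 0 0
0 0 0

Answer: 0 1 0
0 0 0
0 0 0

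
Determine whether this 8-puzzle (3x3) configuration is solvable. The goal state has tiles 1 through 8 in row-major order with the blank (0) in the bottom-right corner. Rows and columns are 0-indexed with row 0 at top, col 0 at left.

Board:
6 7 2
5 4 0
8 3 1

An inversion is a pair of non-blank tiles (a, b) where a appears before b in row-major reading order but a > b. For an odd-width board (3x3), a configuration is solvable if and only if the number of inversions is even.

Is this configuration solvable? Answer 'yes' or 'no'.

Inversions (pairs i<j in row-major order where tile[i] > tile[j] > 0): 19
19 is odd, so the puzzle is not solvable.

Answer: no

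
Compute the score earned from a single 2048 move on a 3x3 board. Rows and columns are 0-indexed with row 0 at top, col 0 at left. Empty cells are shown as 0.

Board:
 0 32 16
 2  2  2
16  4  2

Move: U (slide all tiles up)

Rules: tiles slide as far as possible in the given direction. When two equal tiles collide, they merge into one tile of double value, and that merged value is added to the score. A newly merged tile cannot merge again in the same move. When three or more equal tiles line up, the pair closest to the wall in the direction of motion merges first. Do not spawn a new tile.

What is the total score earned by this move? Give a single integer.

Slide up:
col 0: [0, 2, 16] -> [2, 16, 0]  score +0 (running 0)
col 1: [32, 2, 4] -> [32, 2, 4]  score +0 (running 0)
col 2: [16, 2, 2] -> [16, 4, 0]  score +4 (running 4)
Board after move:
 2 32 16
16  2  4
 0  4  0

Answer: 4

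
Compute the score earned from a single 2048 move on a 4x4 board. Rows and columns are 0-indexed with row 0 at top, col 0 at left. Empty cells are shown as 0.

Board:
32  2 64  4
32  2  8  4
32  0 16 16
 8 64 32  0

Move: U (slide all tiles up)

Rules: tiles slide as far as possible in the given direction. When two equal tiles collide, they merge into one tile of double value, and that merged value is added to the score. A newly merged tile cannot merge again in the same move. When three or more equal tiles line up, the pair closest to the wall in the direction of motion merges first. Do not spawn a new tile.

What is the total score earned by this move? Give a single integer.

Answer: 76

Derivation:
Slide up:
col 0: [32, 32, 32, 8] -> [64, 32, 8, 0]  score +64 (running 64)
col 1: [2, 2, 0, 64] -> [4, 64, 0, 0]  score +4 (running 68)
col 2: [64, 8, 16, 32] -> [64, 8, 16, 32]  score +0 (running 68)
col 3: [4, 4, 16, 0] -> [8, 16, 0, 0]  score +8 (running 76)
Board after move:
64  4 64  8
32 64  8 16
 8  0 16  0
 0  0 32  0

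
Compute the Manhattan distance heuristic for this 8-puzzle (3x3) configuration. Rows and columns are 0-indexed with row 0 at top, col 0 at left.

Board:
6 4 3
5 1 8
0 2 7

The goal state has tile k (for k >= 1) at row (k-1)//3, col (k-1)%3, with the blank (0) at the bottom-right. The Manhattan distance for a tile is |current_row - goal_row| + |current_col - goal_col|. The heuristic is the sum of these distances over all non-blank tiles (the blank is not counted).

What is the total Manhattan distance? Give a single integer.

Tile 6: at (0,0), goal (1,2), distance |0-1|+|0-2| = 3
Tile 4: at (0,1), goal (1,0), distance |0-1|+|1-0| = 2
Tile 3: at (0,2), goal (0,2), distance |0-0|+|2-2| = 0
Tile 5: at (1,0), goal (1,1), distance |1-1|+|0-1| = 1
Tile 1: at (1,1), goal (0,0), distance |1-0|+|1-0| = 2
Tile 8: at (1,2), goal (2,1), distance |1-2|+|2-1| = 2
Tile 2: at (2,1), goal (0,1), distance |2-0|+|1-1| = 2
Tile 7: at (2,2), goal (2,0), distance |2-2|+|2-0| = 2
Sum: 3 + 2 + 0 + 1 + 2 + 2 + 2 + 2 = 14

Answer: 14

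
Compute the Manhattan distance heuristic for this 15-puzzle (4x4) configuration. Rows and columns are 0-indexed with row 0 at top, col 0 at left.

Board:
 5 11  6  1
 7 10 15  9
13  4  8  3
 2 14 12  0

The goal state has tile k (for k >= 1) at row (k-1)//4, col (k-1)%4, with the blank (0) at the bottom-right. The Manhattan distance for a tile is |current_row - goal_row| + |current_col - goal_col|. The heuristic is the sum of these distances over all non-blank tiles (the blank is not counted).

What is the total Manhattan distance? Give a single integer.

Tile 5: (0,0)->(1,0) = 1
Tile 11: (0,1)->(2,2) = 3
Tile 6: (0,2)->(1,1) = 2
Tile 1: (0,3)->(0,0) = 3
Tile 7: (1,0)->(1,2) = 2
Tile 10: (1,1)->(2,1) = 1
Tile 15: (1,2)->(3,2) = 2
Tile 9: (1,3)->(2,0) = 4
Tile 13: (2,0)->(3,0) = 1
Tile 4: (2,1)->(0,3) = 4
Tile 8: (2,2)->(1,3) = 2
Tile 3: (2,3)->(0,2) = 3
Tile 2: (3,0)->(0,1) = 4
Tile 14: (3,1)->(3,1) = 0
Tile 12: (3,2)->(2,3) = 2
Sum: 1 + 3 + 2 + 3 + 2 + 1 + 2 + 4 + 1 + 4 + 2 + 3 + 4 + 0 + 2 = 34

Answer: 34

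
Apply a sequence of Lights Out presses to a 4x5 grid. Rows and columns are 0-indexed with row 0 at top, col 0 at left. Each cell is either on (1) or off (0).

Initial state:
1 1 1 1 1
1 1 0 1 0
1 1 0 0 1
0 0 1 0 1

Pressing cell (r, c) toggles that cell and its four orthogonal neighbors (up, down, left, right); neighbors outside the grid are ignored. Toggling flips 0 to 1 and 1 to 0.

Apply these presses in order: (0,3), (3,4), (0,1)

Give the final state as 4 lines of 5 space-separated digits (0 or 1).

Answer: 0 0 1 0 0
1 0 0 0 0
1 1 0 0 0
0 0 1 1 0

Derivation:
After press 1 at (0,3):
1 1 0 0 0
1 1 0 0 0
1 1 0 0 1
0 0 1 0 1

After press 2 at (3,4):
1 1 0 0 0
1 1 0 0 0
1 1 0 0 0
0 0 1 1 0

After press 3 at (0,1):
0 0 1 0 0
1 0 0 0 0
1 1 0 0 0
0 0 1 1 0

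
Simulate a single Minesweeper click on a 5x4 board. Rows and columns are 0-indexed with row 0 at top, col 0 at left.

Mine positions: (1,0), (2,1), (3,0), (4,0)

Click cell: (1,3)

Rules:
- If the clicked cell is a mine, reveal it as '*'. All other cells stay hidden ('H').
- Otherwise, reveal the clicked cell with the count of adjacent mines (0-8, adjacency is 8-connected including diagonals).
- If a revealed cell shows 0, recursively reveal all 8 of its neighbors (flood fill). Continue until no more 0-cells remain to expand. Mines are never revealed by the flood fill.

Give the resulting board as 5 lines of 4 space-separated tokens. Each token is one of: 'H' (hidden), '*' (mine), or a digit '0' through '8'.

H 1 0 0
H 2 1 0
H H 1 0
H 3 1 0
H 2 0 0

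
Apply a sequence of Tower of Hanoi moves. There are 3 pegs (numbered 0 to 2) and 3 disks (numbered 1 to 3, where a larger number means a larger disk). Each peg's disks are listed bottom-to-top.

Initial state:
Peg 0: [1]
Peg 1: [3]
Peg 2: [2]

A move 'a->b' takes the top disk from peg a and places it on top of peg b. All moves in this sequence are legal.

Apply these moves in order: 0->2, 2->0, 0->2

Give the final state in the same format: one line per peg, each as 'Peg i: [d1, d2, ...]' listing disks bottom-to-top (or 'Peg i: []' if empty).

After move 1 (0->2):
Peg 0: []
Peg 1: [3]
Peg 2: [2, 1]

After move 2 (2->0):
Peg 0: [1]
Peg 1: [3]
Peg 2: [2]

After move 3 (0->2):
Peg 0: []
Peg 1: [3]
Peg 2: [2, 1]

Answer: Peg 0: []
Peg 1: [3]
Peg 2: [2, 1]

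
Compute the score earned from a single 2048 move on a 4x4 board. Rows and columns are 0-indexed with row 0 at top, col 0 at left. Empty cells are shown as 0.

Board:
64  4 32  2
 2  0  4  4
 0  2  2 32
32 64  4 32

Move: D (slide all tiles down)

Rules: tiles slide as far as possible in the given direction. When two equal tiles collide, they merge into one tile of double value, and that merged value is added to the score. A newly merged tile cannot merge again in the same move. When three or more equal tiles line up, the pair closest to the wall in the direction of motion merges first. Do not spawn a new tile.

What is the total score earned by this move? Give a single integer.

Answer: 64

Derivation:
Slide down:
col 0: [64, 2, 0, 32] -> [0, 64, 2, 32]  score +0 (running 0)
col 1: [4, 0, 2, 64] -> [0, 4, 2, 64]  score +0 (running 0)
col 2: [32, 4, 2, 4] -> [32, 4, 2, 4]  score +0 (running 0)
col 3: [2, 4, 32, 32] -> [0, 2, 4, 64]  score +64 (running 64)
Board after move:
 0  0 32  0
64  4  4  2
 2  2  2  4
32 64  4 64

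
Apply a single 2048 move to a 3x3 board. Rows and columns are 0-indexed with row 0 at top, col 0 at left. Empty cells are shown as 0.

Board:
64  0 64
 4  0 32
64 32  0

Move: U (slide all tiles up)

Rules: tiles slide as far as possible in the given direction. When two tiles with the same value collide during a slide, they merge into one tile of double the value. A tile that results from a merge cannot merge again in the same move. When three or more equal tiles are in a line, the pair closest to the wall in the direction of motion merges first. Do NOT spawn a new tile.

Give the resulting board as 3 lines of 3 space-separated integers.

Slide up:
col 0: [64, 4, 64] -> [64, 4, 64]
col 1: [0, 0, 32] -> [32, 0, 0]
col 2: [64, 32, 0] -> [64, 32, 0]

Answer: 64 32 64
 4  0 32
64  0  0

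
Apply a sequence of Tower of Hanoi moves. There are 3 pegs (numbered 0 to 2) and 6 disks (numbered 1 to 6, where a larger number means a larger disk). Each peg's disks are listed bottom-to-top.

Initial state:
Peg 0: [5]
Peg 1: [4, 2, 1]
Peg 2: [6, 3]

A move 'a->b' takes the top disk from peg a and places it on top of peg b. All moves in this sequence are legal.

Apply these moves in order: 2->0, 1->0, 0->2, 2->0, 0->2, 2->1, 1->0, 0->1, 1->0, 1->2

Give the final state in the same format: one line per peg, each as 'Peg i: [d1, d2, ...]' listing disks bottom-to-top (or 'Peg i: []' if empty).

After move 1 (2->0):
Peg 0: [5, 3]
Peg 1: [4, 2, 1]
Peg 2: [6]

After move 2 (1->0):
Peg 0: [5, 3, 1]
Peg 1: [4, 2]
Peg 2: [6]

After move 3 (0->2):
Peg 0: [5, 3]
Peg 1: [4, 2]
Peg 2: [6, 1]

After move 4 (2->0):
Peg 0: [5, 3, 1]
Peg 1: [4, 2]
Peg 2: [6]

After move 5 (0->2):
Peg 0: [5, 3]
Peg 1: [4, 2]
Peg 2: [6, 1]

After move 6 (2->1):
Peg 0: [5, 3]
Peg 1: [4, 2, 1]
Peg 2: [6]

After move 7 (1->0):
Peg 0: [5, 3, 1]
Peg 1: [4, 2]
Peg 2: [6]

After move 8 (0->1):
Peg 0: [5, 3]
Peg 1: [4, 2, 1]
Peg 2: [6]

After move 9 (1->0):
Peg 0: [5, 3, 1]
Peg 1: [4, 2]
Peg 2: [6]

After move 10 (1->2):
Peg 0: [5, 3, 1]
Peg 1: [4]
Peg 2: [6, 2]

Answer: Peg 0: [5, 3, 1]
Peg 1: [4]
Peg 2: [6, 2]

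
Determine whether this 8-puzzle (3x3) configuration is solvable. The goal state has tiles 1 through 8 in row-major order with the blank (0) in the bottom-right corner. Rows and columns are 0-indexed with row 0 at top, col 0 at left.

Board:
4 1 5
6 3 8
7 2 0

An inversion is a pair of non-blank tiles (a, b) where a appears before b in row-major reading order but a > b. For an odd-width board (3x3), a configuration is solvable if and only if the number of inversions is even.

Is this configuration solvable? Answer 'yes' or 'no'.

Inversions (pairs i<j in row-major order where tile[i] > tile[j] > 0): 11
11 is odd, so the puzzle is not solvable.

Answer: no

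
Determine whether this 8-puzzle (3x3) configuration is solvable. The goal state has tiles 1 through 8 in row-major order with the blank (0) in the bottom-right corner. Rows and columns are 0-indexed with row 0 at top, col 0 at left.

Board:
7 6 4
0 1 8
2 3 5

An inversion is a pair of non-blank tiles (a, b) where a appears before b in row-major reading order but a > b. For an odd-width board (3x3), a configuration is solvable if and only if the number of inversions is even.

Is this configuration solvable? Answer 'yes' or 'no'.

Inversions (pairs i<j in row-major order where tile[i] > tile[j] > 0): 17
17 is odd, so the puzzle is not solvable.

Answer: no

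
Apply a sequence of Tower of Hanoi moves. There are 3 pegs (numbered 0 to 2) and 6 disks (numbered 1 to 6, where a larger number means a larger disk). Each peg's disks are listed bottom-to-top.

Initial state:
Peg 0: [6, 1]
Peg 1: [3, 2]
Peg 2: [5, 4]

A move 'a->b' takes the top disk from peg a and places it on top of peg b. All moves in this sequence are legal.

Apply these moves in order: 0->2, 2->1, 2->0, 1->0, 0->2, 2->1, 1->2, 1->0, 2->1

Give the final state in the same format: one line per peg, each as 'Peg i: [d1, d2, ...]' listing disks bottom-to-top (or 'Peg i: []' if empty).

Answer: Peg 0: [6, 4, 2]
Peg 1: [3, 1]
Peg 2: [5]

Derivation:
After move 1 (0->2):
Peg 0: [6]
Peg 1: [3, 2]
Peg 2: [5, 4, 1]

After move 2 (2->1):
Peg 0: [6]
Peg 1: [3, 2, 1]
Peg 2: [5, 4]

After move 3 (2->0):
Peg 0: [6, 4]
Peg 1: [3, 2, 1]
Peg 2: [5]

After move 4 (1->0):
Peg 0: [6, 4, 1]
Peg 1: [3, 2]
Peg 2: [5]

After move 5 (0->2):
Peg 0: [6, 4]
Peg 1: [3, 2]
Peg 2: [5, 1]

After move 6 (2->1):
Peg 0: [6, 4]
Peg 1: [3, 2, 1]
Peg 2: [5]

After move 7 (1->2):
Peg 0: [6, 4]
Peg 1: [3, 2]
Peg 2: [5, 1]

After move 8 (1->0):
Peg 0: [6, 4, 2]
Peg 1: [3]
Peg 2: [5, 1]

After move 9 (2->1):
Peg 0: [6, 4, 2]
Peg 1: [3, 1]
Peg 2: [5]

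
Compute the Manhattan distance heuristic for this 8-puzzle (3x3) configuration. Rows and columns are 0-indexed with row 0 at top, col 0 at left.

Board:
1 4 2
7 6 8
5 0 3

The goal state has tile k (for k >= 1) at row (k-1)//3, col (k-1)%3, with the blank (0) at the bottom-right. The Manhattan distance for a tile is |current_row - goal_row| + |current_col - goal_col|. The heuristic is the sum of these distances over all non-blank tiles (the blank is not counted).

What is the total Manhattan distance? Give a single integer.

Tile 1: at (0,0), goal (0,0), distance |0-0|+|0-0| = 0
Tile 4: at (0,1), goal (1,0), distance |0-1|+|1-0| = 2
Tile 2: at (0,2), goal (0,1), distance |0-0|+|2-1| = 1
Tile 7: at (1,0), goal (2,0), distance |1-2|+|0-0| = 1
Tile 6: at (1,1), goal (1,2), distance |1-1|+|1-2| = 1
Tile 8: at (1,2), goal (2,1), distance |1-2|+|2-1| = 2
Tile 5: at (2,0), goal (1,1), distance |2-1|+|0-1| = 2
Tile 3: at (2,2), goal (0,2), distance |2-0|+|2-2| = 2
Sum: 0 + 2 + 1 + 1 + 1 + 2 + 2 + 2 = 11

Answer: 11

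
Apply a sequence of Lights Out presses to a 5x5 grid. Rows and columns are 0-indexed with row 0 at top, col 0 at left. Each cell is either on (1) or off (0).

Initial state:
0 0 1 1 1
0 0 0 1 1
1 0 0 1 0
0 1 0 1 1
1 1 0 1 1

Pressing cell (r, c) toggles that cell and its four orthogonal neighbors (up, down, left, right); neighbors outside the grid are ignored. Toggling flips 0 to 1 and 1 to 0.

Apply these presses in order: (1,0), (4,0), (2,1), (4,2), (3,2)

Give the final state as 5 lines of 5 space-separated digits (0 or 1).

Answer: 1 0 1 1 1
1 0 0 1 1
1 1 0 1 0
1 1 0 0 1
0 1 0 0 1

Derivation:
After press 1 at (1,0):
1 0 1 1 1
1 1 0 1 1
0 0 0 1 0
0 1 0 1 1
1 1 0 1 1

After press 2 at (4,0):
1 0 1 1 1
1 1 0 1 1
0 0 0 1 0
1 1 0 1 1
0 0 0 1 1

After press 3 at (2,1):
1 0 1 1 1
1 0 0 1 1
1 1 1 1 0
1 0 0 1 1
0 0 0 1 1

After press 4 at (4,2):
1 0 1 1 1
1 0 0 1 1
1 1 1 1 0
1 0 1 1 1
0 1 1 0 1

After press 5 at (3,2):
1 0 1 1 1
1 0 0 1 1
1 1 0 1 0
1 1 0 0 1
0 1 0 0 1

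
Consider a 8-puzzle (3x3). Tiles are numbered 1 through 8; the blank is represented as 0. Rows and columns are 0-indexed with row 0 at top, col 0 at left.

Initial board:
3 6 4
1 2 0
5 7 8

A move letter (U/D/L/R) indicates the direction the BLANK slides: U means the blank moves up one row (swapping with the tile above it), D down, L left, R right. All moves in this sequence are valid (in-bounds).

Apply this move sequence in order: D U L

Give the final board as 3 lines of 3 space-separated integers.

After move 1 (D):
3 6 4
1 2 8
5 7 0

After move 2 (U):
3 6 4
1 2 0
5 7 8

After move 3 (L):
3 6 4
1 0 2
5 7 8

Answer: 3 6 4
1 0 2
5 7 8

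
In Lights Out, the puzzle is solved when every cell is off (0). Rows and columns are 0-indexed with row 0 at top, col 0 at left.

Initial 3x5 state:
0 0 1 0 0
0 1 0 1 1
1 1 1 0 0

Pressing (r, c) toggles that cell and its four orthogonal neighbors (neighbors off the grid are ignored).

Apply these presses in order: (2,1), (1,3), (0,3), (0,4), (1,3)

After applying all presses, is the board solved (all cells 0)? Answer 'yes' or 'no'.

After press 1 at (2,1):
0 0 1 0 0
0 0 0 1 1
0 0 0 0 0

After press 2 at (1,3):
0 0 1 1 0
0 0 1 0 0
0 0 0 1 0

After press 3 at (0,3):
0 0 0 0 1
0 0 1 1 0
0 0 0 1 0

After press 4 at (0,4):
0 0 0 1 0
0 0 1 1 1
0 0 0 1 0

After press 5 at (1,3):
0 0 0 0 0
0 0 0 0 0
0 0 0 0 0

Lights still on: 0

Answer: yes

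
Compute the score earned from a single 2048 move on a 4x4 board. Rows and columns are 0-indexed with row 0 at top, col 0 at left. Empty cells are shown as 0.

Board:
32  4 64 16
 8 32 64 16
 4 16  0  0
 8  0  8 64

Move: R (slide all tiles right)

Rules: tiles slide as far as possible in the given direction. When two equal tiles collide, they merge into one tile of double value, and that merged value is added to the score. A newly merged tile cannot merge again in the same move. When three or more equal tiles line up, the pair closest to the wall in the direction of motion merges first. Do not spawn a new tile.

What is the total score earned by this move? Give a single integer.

Answer: 16

Derivation:
Slide right:
row 0: [32, 4, 64, 16] -> [32, 4, 64, 16]  score +0 (running 0)
row 1: [8, 32, 64, 16] -> [8, 32, 64, 16]  score +0 (running 0)
row 2: [4, 16, 0, 0] -> [0, 0, 4, 16]  score +0 (running 0)
row 3: [8, 0, 8, 64] -> [0, 0, 16, 64]  score +16 (running 16)
Board after move:
32  4 64 16
 8 32 64 16
 0  0  4 16
 0  0 16 64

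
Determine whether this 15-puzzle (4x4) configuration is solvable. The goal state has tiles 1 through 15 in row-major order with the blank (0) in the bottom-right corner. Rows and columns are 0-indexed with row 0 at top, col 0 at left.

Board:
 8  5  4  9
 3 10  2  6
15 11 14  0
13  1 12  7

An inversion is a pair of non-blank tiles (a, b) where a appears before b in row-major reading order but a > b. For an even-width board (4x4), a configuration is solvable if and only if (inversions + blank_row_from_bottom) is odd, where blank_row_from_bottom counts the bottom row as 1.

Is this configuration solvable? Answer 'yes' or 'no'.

Answer: yes

Derivation:
Inversions: 43
Blank is in row 2 (0-indexed from top), which is row 2 counting from the bottom (bottom = 1).
43 + 2 = 45, which is odd, so the puzzle is solvable.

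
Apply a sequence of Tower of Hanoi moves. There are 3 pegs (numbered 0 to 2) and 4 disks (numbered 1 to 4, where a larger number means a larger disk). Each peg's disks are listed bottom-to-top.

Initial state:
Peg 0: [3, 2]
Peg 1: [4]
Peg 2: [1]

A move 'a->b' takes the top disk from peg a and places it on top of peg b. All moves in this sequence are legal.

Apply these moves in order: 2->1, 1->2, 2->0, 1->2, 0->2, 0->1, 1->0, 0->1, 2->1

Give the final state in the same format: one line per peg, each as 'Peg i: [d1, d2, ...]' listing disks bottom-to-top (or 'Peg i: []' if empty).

After move 1 (2->1):
Peg 0: [3, 2]
Peg 1: [4, 1]
Peg 2: []

After move 2 (1->2):
Peg 0: [3, 2]
Peg 1: [4]
Peg 2: [1]

After move 3 (2->0):
Peg 0: [3, 2, 1]
Peg 1: [4]
Peg 2: []

After move 4 (1->2):
Peg 0: [3, 2, 1]
Peg 1: []
Peg 2: [4]

After move 5 (0->2):
Peg 0: [3, 2]
Peg 1: []
Peg 2: [4, 1]

After move 6 (0->1):
Peg 0: [3]
Peg 1: [2]
Peg 2: [4, 1]

After move 7 (1->0):
Peg 0: [3, 2]
Peg 1: []
Peg 2: [4, 1]

After move 8 (0->1):
Peg 0: [3]
Peg 1: [2]
Peg 2: [4, 1]

After move 9 (2->1):
Peg 0: [3]
Peg 1: [2, 1]
Peg 2: [4]

Answer: Peg 0: [3]
Peg 1: [2, 1]
Peg 2: [4]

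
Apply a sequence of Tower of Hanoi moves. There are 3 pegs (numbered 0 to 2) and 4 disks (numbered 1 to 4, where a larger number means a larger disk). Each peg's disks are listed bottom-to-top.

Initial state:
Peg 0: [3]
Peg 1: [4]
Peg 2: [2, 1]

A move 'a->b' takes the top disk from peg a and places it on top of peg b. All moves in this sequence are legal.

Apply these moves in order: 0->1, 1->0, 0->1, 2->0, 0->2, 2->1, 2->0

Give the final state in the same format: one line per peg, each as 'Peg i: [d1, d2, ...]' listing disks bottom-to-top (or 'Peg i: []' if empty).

Answer: Peg 0: [2]
Peg 1: [4, 3, 1]
Peg 2: []

Derivation:
After move 1 (0->1):
Peg 0: []
Peg 1: [4, 3]
Peg 2: [2, 1]

After move 2 (1->0):
Peg 0: [3]
Peg 1: [4]
Peg 2: [2, 1]

After move 3 (0->1):
Peg 0: []
Peg 1: [4, 3]
Peg 2: [2, 1]

After move 4 (2->0):
Peg 0: [1]
Peg 1: [4, 3]
Peg 2: [2]

After move 5 (0->2):
Peg 0: []
Peg 1: [4, 3]
Peg 2: [2, 1]

After move 6 (2->1):
Peg 0: []
Peg 1: [4, 3, 1]
Peg 2: [2]

After move 7 (2->0):
Peg 0: [2]
Peg 1: [4, 3, 1]
Peg 2: []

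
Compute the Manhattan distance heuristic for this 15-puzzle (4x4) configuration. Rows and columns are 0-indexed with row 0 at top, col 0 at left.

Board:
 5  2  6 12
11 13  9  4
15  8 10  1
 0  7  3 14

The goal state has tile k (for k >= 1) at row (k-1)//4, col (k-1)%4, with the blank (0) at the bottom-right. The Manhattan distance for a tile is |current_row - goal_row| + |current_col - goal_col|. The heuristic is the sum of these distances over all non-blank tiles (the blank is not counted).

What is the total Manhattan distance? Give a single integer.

Tile 5: (0,0)->(1,0) = 1
Tile 2: (0,1)->(0,1) = 0
Tile 6: (0,2)->(1,1) = 2
Tile 12: (0,3)->(2,3) = 2
Tile 11: (1,0)->(2,2) = 3
Tile 13: (1,1)->(3,0) = 3
Tile 9: (1,2)->(2,0) = 3
Tile 4: (1,3)->(0,3) = 1
Tile 15: (2,0)->(3,2) = 3
Tile 8: (2,1)->(1,3) = 3
Tile 10: (2,2)->(2,1) = 1
Tile 1: (2,3)->(0,0) = 5
Tile 7: (3,1)->(1,2) = 3
Tile 3: (3,2)->(0,2) = 3
Tile 14: (3,3)->(3,1) = 2
Sum: 1 + 0 + 2 + 2 + 3 + 3 + 3 + 1 + 3 + 3 + 1 + 5 + 3 + 3 + 2 = 35

Answer: 35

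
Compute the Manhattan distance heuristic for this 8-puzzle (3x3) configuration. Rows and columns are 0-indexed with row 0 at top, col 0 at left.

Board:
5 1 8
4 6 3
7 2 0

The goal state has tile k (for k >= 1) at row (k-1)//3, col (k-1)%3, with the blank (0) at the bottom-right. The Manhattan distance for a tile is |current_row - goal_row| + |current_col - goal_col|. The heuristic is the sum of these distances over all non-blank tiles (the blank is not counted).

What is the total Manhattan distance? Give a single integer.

Answer: 10

Derivation:
Tile 5: (0,0)->(1,1) = 2
Tile 1: (0,1)->(0,0) = 1
Tile 8: (0,2)->(2,1) = 3
Tile 4: (1,0)->(1,0) = 0
Tile 6: (1,1)->(1,2) = 1
Tile 3: (1,2)->(0,2) = 1
Tile 7: (2,0)->(2,0) = 0
Tile 2: (2,1)->(0,1) = 2
Sum: 2 + 1 + 3 + 0 + 1 + 1 + 0 + 2 = 10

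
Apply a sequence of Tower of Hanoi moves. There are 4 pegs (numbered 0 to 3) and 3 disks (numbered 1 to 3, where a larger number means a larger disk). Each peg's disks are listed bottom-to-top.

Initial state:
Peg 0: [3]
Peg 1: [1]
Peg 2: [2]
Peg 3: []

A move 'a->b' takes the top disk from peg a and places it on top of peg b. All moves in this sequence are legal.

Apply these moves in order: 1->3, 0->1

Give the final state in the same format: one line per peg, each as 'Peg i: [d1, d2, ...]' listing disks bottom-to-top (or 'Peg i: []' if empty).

Answer: Peg 0: []
Peg 1: [3]
Peg 2: [2]
Peg 3: [1]

Derivation:
After move 1 (1->3):
Peg 0: [3]
Peg 1: []
Peg 2: [2]
Peg 3: [1]

After move 2 (0->1):
Peg 0: []
Peg 1: [3]
Peg 2: [2]
Peg 3: [1]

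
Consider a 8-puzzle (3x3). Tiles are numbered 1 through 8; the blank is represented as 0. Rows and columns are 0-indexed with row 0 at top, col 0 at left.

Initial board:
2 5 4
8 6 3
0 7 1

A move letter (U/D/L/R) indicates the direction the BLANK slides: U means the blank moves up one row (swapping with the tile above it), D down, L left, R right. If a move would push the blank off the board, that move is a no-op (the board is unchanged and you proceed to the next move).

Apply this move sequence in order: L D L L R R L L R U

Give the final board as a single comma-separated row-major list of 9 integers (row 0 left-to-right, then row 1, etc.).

After move 1 (L):
2 5 4
8 6 3
0 7 1

After move 2 (D):
2 5 4
8 6 3
0 7 1

After move 3 (L):
2 5 4
8 6 3
0 7 1

After move 4 (L):
2 5 4
8 6 3
0 7 1

After move 5 (R):
2 5 4
8 6 3
7 0 1

After move 6 (R):
2 5 4
8 6 3
7 1 0

After move 7 (L):
2 5 4
8 6 3
7 0 1

After move 8 (L):
2 5 4
8 6 3
0 7 1

After move 9 (R):
2 5 4
8 6 3
7 0 1

After move 10 (U):
2 5 4
8 0 3
7 6 1

Answer: 2, 5, 4, 8, 0, 3, 7, 6, 1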